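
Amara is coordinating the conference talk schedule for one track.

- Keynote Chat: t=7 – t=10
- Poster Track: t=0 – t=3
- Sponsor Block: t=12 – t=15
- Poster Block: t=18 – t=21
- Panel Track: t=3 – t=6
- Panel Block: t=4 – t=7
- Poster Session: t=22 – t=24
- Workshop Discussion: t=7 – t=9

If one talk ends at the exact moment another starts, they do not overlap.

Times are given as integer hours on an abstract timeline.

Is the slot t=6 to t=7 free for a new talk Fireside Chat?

No — it overlaps Panel Block

Poster Track: ends t=3 at or before Fireside Chat starts t=6 → clear.
Panel Track: ends t=6 at or before Fireside Chat starts t=6 → clear.
Panel Block: starts t=4 before Fireside Chat ends t=7, and ends t=7 after Fireside Chat starts t=6 → overlap.
Keynote Chat: starts t=7 at or after Fireside Chat ends t=7 → clear.
Workshop Discussion: starts t=7 at or after Fireside Chat ends t=7 → clear.
Sponsor Block: starts t=12 at or after Fireside Chat ends t=7 → clear.
Poster Block: starts t=18 at or after Fireside Chat ends t=7 → clear.
Poster Session: starts t=22 at or after Fireside Chat ends t=7 → clear.
Fireside Chat overlaps Panel Block.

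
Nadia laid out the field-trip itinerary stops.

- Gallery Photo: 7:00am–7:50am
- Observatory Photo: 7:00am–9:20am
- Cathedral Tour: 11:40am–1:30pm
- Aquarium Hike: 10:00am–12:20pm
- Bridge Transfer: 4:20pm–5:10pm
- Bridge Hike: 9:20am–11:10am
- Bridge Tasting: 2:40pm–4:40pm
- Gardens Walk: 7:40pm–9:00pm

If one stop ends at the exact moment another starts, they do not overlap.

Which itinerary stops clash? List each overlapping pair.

Aquarium Hike & Bridge Hike, Aquarium Hike & Cathedral Tour, Bridge Tasting & Bridge Transfer, Gallery Photo & Observatory Photo

Sorted by start: Gallery Photo, Observatory Photo, Bridge Hike, Aquarium Hike, Cathedral Tour, Bridge Tasting, Bridge Transfer, Gardens Walk.
Observatory Photo starts before Gallery Photo ends → Gallery Photo and Observatory Photo overlap.
Bridge Hike starts after Gallery Photo ends, so Gallery Photo has no further overlaps.
Bridge Hike starts exactly when Observatory Photo ends (back-to-back, no overlap), so Observatory Photo has no further overlaps.
Aquarium Hike starts before Bridge Hike ends → Bridge Hike and Aquarium Hike overlap.
Cathedral Tour starts after Bridge Hike ends, so Bridge Hike has no further overlaps.
Cathedral Tour starts before Aquarium Hike ends → Aquarium Hike and Cathedral Tour overlap.
Bridge Tasting starts after Aquarium Hike ends, so Aquarium Hike has no further overlaps.
Bridge Tasting starts after Cathedral Tour ends, so Cathedral Tour has no further overlaps.
Bridge Transfer starts before Bridge Tasting ends → Bridge Tasting and Bridge Transfer overlap.
Gardens Walk starts after Bridge Tasting ends.
Gardens Walk starts after Bridge Transfer ends.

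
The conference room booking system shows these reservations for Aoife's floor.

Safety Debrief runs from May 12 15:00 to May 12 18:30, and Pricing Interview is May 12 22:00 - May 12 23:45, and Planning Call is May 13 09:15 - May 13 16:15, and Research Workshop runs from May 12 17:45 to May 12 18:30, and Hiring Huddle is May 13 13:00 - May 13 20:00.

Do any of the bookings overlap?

Yes

Sorted by start: Safety Debrief, Research Workshop, Pricing Interview, Planning Call, Hiring Huddle.
Research Workshop starts before Safety Debrief ends → Safety Debrief and Research Workshop overlap.
That's a conflict, so the schedule is not conflict-free.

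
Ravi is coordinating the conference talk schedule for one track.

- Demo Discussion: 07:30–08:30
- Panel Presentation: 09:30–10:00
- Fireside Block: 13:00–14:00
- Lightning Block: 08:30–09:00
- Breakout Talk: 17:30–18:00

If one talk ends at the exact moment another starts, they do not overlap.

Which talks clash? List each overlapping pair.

none

Check each pair: they overlap iff neither finishes before the other starts.
Sorted by start: Demo Discussion, Lightning Block, Panel Presentation, Fireside Block, Breakout Talk.
Lightning Block starts exactly when Demo Discussion ends (back-to-back, no overlap), so Demo Discussion has no further overlaps.
Panel Presentation starts after Lightning Block ends, so Lightning Block has no further overlaps.
Fireside Block starts after Panel Presentation ends, so Panel Presentation has no further overlaps.
Breakout Talk starts after Fireside Block ends.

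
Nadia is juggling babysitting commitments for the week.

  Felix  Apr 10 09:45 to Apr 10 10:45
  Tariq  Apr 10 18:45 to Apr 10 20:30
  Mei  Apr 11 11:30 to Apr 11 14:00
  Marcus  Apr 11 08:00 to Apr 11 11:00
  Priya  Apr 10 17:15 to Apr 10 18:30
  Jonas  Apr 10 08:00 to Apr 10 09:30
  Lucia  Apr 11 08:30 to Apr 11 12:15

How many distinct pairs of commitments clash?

2

Check each pair: they overlap iff neither finishes before the other starts.
Sorted by start: Jonas, Felix, Priya, Tariq, Marcus, Lucia, Mei.
Felix starts after Jonas ends — done with Jonas.
Priya starts after Felix ends — done with Felix.
Tariq starts after Priya ends — done with Priya.
Marcus starts after Tariq ends — done with Tariq.
Lucia starts before Marcus ends → Marcus and Lucia overlap.
Mei starts after Marcus ends.
Mei starts before Lucia ends → Lucia and Mei overlap.
Overlapping pairs: Lucia & Marcus, Lucia & Mei — 2 in total.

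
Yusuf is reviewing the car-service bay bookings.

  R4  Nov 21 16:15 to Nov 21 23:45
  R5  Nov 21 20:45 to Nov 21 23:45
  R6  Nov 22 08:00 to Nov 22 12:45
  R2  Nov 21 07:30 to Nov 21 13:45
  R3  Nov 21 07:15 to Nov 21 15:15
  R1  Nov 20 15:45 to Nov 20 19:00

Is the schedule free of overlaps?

Sorted by start: R1, R3, R2, R4, R5, R6.
R3 starts after R1 ends; R1 is clear from here.
R2 starts before R3 ends → R3 and R2 overlap.
That's a conflict, so the schedule is not conflict-free.

No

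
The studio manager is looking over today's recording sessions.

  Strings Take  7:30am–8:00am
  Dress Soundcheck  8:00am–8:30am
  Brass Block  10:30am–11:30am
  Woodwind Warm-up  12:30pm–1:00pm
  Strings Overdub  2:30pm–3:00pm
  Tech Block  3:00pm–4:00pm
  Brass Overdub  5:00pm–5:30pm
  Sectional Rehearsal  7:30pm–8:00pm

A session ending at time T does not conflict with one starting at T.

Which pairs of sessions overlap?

Two intervals overlap when each starts before the other ends.
Sorted by start: Strings Take, Dress Soundcheck, Brass Block, Woodwind Warm-up, Strings Overdub, Tech Block, Brass Overdub, Sectional Rehearsal.
Dress Soundcheck starts exactly when Strings Take ends (back-to-back, no overlap), so nothing later overlaps Strings Take either.
Brass Block starts after Dress Soundcheck ends, so nothing later overlaps Dress Soundcheck either.
Woodwind Warm-up starts after Brass Block ends, so nothing later overlaps Brass Block either.
Strings Overdub starts after Woodwind Warm-up ends, so nothing later overlaps Woodwind Warm-up either.
Tech Block starts exactly when Strings Overdub ends (back-to-back, no overlap), so nothing later overlaps Strings Overdub either.
Brass Overdub starts after Tech Block ends, so nothing later overlaps Tech Block either.
Sectional Rehearsal starts after Brass Overdub ends.

no conflicts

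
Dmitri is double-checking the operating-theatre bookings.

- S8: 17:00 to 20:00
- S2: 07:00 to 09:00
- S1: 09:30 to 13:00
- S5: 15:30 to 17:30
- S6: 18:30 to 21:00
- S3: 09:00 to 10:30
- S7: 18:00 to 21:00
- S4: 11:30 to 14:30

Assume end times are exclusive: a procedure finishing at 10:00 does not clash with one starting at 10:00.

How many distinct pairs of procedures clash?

6

Sorted by start: S2, S3, S1, S4, S5, S8, S7, S6.
S3 starts exactly when S2 ends (back-to-back, no overlap), so S2 has no further overlaps.
S1 starts before S3 ends → S3 and S1 overlap.
S4 starts after S3 ends, so S3 has no further overlaps.
S4 starts before S1 ends → S1 and S4 overlap.
S5 starts after S1 ends, so S1 has no further overlaps.
S5 starts after S4 ends, so S4 has no further overlaps.
S8 starts before S5 ends → S5 and S8 overlap.
S7 starts after S5 ends, so S5 has no further overlaps.
S7 starts before S8 ends → S8 and S7 overlap.
S6 starts before S8 ends → S8 and S6 overlap.
S6 starts before S7 ends → S7 and S6 overlap.
Overlapping pairs: S1 & S3, S1 & S4, S5 & S8, S6 & S7, S6 & S8, S7 & S8 — 6 in total.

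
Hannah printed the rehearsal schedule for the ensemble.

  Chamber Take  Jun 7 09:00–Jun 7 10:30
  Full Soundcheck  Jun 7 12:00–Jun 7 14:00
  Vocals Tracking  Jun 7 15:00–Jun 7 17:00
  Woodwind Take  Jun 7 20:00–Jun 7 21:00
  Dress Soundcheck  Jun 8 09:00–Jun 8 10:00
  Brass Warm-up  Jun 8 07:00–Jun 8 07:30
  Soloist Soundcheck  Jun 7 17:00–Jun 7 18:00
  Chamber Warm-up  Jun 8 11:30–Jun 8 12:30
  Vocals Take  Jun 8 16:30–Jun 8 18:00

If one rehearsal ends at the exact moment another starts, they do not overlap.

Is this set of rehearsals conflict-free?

Two intervals overlap when each starts before the other ends.
Sorted by start: Chamber Take, Full Soundcheck, Vocals Tracking, Soloist Soundcheck, Woodwind Take, Brass Warm-up, Dress Soundcheck, Chamber Warm-up, Vocals Take.
Full Soundcheck starts after Chamber Take ends; Chamber Take is clear from here.
Vocals Tracking starts after Full Soundcheck ends; Full Soundcheck is clear from here.
Soloist Soundcheck starts exactly when Vocals Tracking ends (back-to-back, no overlap); Vocals Tracking is clear from here.
Woodwind Take starts after Soloist Soundcheck ends; Soloist Soundcheck is clear from here.
Brass Warm-up starts after Woodwind Take ends; Woodwind Take is clear from here.
Dress Soundcheck starts after Brass Warm-up ends; Brass Warm-up is clear from here.
Chamber Warm-up starts after Dress Soundcheck ends; Dress Soundcheck is clear from here.
Vocals Take starts after Chamber Warm-up ends.
Every pair is clear; the schedule has no overlaps.

Yes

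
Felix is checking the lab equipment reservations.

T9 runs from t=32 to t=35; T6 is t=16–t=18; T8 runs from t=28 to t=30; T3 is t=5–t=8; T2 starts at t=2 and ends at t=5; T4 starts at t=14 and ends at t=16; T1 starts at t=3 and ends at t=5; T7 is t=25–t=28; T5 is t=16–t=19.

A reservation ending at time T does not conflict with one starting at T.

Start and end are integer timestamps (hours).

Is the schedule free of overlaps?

No

Sorted by start: T2, T1, T3, T4, T5, T6, T7, T8, T9.
T1 starts before T2 ends → T2 and T1 overlap.
That's a conflict, so the schedule is not conflict-free.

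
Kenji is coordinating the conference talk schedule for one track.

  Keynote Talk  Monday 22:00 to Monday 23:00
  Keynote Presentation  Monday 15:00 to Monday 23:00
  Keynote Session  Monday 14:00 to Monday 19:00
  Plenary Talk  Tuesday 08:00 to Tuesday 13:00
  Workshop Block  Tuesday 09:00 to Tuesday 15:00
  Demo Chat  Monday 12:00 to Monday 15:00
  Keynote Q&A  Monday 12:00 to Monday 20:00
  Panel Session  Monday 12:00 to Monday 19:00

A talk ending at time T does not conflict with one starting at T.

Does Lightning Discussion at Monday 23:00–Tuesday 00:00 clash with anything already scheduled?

Panel Session: ends Monday 19:00 at or before Lightning Discussion starts Monday 23:00 → clear.
Demo Chat: ends Monday 15:00 at or before Lightning Discussion starts Monday 23:00 → clear.
Keynote Q&A: ends Monday 20:00 at or before Lightning Discussion starts Monday 23:00 → clear.
Keynote Session: ends Monday 19:00 at or before Lightning Discussion starts Monday 23:00 → clear.
Keynote Presentation: ends Monday 23:00 at or before Lightning Discussion starts Monday 23:00 → clear.
Keynote Talk: ends Monday 23:00 at or before Lightning Discussion starts Monday 23:00 → clear.
Plenary Talk: starts Tuesday 08:00 at or after Lightning Discussion ends Tuesday 00:00 → clear.
Workshop Block: starts Tuesday 09:00 at or after Lightning Discussion ends Tuesday 00:00 → clear.

No — it doesn't clash with anything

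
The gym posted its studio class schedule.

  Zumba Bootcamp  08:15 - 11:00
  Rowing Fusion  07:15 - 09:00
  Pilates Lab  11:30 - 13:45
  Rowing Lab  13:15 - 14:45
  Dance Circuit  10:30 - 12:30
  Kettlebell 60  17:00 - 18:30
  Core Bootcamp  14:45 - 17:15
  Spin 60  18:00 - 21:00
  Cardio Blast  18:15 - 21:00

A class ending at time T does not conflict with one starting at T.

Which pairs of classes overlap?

Cardio Blast & Kettlebell 60, Cardio Blast & Spin 60, Core Bootcamp & Kettlebell 60, Dance Circuit & Pilates Lab, Dance Circuit & Zumba Bootcamp, Kettlebell 60 & Spin 60, Pilates Lab & Rowing Lab, Rowing Fusion & Zumba Bootcamp

Two intervals overlap when each starts before the other ends.
Sorted by start: Rowing Fusion, Zumba Bootcamp, Dance Circuit, Pilates Lab, Rowing Lab, Core Bootcamp, Kettlebell 60, Spin 60, Cardio Blast.
Zumba Bootcamp starts before Rowing Fusion ends → Rowing Fusion and Zumba Bootcamp overlap.
Dance Circuit starts after Rowing Fusion ends, so nothing later overlaps Rowing Fusion either.
Dance Circuit starts before Zumba Bootcamp ends → Zumba Bootcamp and Dance Circuit overlap.
Pilates Lab starts after Zumba Bootcamp ends, so nothing later overlaps Zumba Bootcamp either.
Pilates Lab starts before Dance Circuit ends → Dance Circuit and Pilates Lab overlap.
Rowing Lab starts after Dance Circuit ends, so nothing later overlaps Dance Circuit either.
Rowing Lab starts before Pilates Lab ends → Pilates Lab and Rowing Lab overlap.
Core Bootcamp starts after Pilates Lab ends, so nothing later overlaps Pilates Lab either.
Core Bootcamp starts exactly when Rowing Lab ends (back-to-back, no overlap), so nothing later overlaps Rowing Lab either.
Kettlebell 60 starts before Core Bootcamp ends → Core Bootcamp and Kettlebell 60 overlap.
Spin 60 starts after Core Bootcamp ends, so nothing later overlaps Core Bootcamp either.
Spin 60 starts before Kettlebell 60 ends → Kettlebell 60 and Spin 60 overlap.
Cardio Blast starts before Kettlebell 60 ends → Kettlebell 60 and Cardio Blast overlap.
Cardio Blast starts before Spin 60 ends → Spin 60 and Cardio Blast overlap.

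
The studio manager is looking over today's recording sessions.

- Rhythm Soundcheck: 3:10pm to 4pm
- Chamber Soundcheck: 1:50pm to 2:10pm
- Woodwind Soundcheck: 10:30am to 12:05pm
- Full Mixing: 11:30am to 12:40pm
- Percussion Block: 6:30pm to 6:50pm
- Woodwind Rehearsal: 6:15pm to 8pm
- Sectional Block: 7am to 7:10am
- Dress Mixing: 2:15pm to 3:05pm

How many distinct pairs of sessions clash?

2

Sorted by start: Sectional Block, Woodwind Soundcheck, Full Mixing, Chamber Soundcheck, Dress Mixing, Rhythm Soundcheck, Woodwind Rehearsal, Percussion Block.
Woodwind Soundcheck starts after Sectional Block ends, so Sectional Block has no further overlaps.
Full Mixing starts before Woodwind Soundcheck ends → Woodwind Soundcheck and Full Mixing overlap.
Chamber Soundcheck starts after Woodwind Soundcheck ends, so Woodwind Soundcheck has no further overlaps.
Chamber Soundcheck starts after Full Mixing ends, so Full Mixing has no further overlaps.
Dress Mixing starts after Chamber Soundcheck ends, so Chamber Soundcheck has no further overlaps.
Rhythm Soundcheck starts after Dress Mixing ends, so Dress Mixing has no further overlaps.
Woodwind Rehearsal starts after Rhythm Soundcheck ends, so Rhythm Soundcheck has no further overlaps.
Percussion Block starts before Woodwind Rehearsal ends → Woodwind Rehearsal and Percussion Block overlap.
Overlapping pairs: Full Mixing & Woodwind Soundcheck, Percussion Block & Woodwind Rehearsal — 2 in total.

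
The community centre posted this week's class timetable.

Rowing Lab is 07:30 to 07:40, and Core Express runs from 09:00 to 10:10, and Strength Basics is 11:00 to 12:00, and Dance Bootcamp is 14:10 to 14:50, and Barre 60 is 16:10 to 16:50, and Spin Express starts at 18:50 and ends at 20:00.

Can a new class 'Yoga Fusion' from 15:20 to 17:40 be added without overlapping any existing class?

No — it overlaps Barre 60

Rowing Lab: ends 07:40 at or before Yoga Fusion starts 15:20 → clear.
Core Express: ends 10:10 at or before Yoga Fusion starts 15:20 → clear.
Strength Basics: ends 12:00 at or before Yoga Fusion starts 15:20 → clear.
Dance Bootcamp: ends 14:50 at or before Yoga Fusion starts 15:20 → clear.
Barre 60: starts 16:10 before Yoga Fusion ends 17:40, and ends 16:50 after Yoga Fusion starts 15:20 → overlap.
Spin Express: starts 18:50 at or after Yoga Fusion ends 17:40 → clear.
Yoga Fusion overlaps Barre 60.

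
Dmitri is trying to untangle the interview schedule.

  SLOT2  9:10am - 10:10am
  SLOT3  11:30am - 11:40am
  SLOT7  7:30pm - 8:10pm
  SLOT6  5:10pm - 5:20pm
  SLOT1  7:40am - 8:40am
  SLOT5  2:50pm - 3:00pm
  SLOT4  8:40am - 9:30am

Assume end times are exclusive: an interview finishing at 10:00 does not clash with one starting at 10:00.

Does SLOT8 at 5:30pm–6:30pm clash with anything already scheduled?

SLOT1: ends 8:40am at or before SLOT8 starts 5:30pm → clear.
SLOT4: ends 9:30am at or before SLOT8 starts 5:30pm → clear.
SLOT2: ends 10:10am at or before SLOT8 starts 5:30pm → clear.
SLOT3: ends 11:40am at or before SLOT8 starts 5:30pm → clear.
SLOT5: ends 3:00pm at or before SLOT8 starts 5:30pm → clear.
SLOT6: ends 5:20pm at or before SLOT8 starts 5:30pm → clear.
SLOT7: starts 7:30pm at or after SLOT8 ends 6:30pm → clear.

No — it doesn't clash with anything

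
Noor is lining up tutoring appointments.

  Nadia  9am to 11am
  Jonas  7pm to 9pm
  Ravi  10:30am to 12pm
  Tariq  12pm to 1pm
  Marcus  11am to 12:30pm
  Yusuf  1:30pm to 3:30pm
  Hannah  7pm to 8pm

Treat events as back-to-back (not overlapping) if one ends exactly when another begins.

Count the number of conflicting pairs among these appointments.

4

Sorted by start: Nadia, Ravi, Marcus, Tariq, Yusuf, Jonas, Hannah.
Ravi starts before Nadia ends → Nadia and Ravi overlap.
Marcus starts exactly when Nadia ends (back-to-back, no overlap), so nothing later overlaps Nadia either.
Marcus starts before Ravi ends → Ravi and Marcus overlap.
Tariq starts exactly when Ravi ends (back-to-back, no overlap), so nothing later overlaps Ravi either.
Tariq starts before Marcus ends → Marcus and Tariq overlap.
Yusuf starts after Marcus ends, so nothing later overlaps Marcus either.
Yusuf starts after Tariq ends, so nothing later overlaps Tariq either.
Jonas starts after Yusuf ends, so nothing later overlaps Yusuf either.
Hannah starts before Jonas ends → Jonas and Hannah overlap.
Overlapping pairs: Hannah & Jonas, Marcus & Ravi, Marcus & Tariq, Nadia & Ravi — 4 in total.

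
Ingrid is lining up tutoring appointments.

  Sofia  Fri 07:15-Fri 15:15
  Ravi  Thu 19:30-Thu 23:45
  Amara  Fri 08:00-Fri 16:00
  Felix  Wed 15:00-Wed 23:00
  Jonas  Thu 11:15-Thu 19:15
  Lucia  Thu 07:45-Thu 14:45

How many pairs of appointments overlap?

2

Sorted by start: Felix, Lucia, Jonas, Ravi, Sofia, Amara.
Lucia starts after Felix ends — done with Felix.
Jonas starts before Lucia ends → Lucia and Jonas overlap.
Ravi starts after Lucia ends — done with Lucia.
Ravi starts after Jonas ends — done with Jonas.
Sofia starts after Ravi ends — done with Ravi.
Amara starts before Sofia ends → Sofia and Amara overlap.
Overlapping pairs: Amara & Sofia, Jonas & Lucia — 2 in total.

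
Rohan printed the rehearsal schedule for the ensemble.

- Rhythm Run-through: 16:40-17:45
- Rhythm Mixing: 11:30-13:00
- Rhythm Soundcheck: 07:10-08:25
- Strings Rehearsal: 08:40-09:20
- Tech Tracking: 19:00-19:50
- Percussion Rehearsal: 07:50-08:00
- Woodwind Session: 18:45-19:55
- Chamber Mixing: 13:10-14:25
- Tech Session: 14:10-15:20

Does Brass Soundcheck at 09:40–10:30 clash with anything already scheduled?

Rhythm Soundcheck: ends 08:25 at or before Brass Soundcheck starts 09:40 → clear.
Percussion Rehearsal: ends 08:00 at or before Brass Soundcheck starts 09:40 → clear.
Strings Rehearsal: ends 09:20 at or before Brass Soundcheck starts 09:40 → clear.
Rhythm Mixing: starts 11:30 at or after Brass Soundcheck ends 10:30 → clear.
Chamber Mixing: starts 13:10 at or after Brass Soundcheck ends 10:30 → clear.
Tech Session: starts 14:10 at or after Brass Soundcheck ends 10:30 → clear.
Rhythm Run-through: starts 16:40 at or after Brass Soundcheck ends 10:30 → clear.
Woodwind Session: starts 18:45 at or after Brass Soundcheck ends 10:30 → clear.
Tech Tracking: starts 19:00 at or after Brass Soundcheck ends 10:30 → clear.

No — it doesn't clash with anything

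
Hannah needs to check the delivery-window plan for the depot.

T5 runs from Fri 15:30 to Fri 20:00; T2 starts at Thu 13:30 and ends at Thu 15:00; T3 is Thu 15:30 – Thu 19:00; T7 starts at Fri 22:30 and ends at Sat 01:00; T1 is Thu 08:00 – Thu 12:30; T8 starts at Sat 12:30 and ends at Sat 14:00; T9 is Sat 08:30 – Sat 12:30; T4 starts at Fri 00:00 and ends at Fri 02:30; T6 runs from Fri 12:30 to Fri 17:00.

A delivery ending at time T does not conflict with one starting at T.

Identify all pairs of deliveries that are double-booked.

Sorted by start: T1, T2, T3, T4, T6, T5, T7, T9, T8.
T2 starts after T1 ends, so T1 has no further overlaps.
T3 starts after T2 ends, so T2 has no further overlaps.
T4 starts after T3 ends, so T3 has no further overlaps.
T6 starts after T4 ends, so T4 has no further overlaps.
T5 starts before T6 ends → T6 and T5 overlap.
T7 starts after T6 ends, so T6 has no further overlaps.
T7 starts after T5 ends, so T5 has no further overlaps.
T9 starts after T7 ends, so T7 has no further overlaps.
T8 starts exactly when T9 ends (back-to-back, no overlap).

T5 & T6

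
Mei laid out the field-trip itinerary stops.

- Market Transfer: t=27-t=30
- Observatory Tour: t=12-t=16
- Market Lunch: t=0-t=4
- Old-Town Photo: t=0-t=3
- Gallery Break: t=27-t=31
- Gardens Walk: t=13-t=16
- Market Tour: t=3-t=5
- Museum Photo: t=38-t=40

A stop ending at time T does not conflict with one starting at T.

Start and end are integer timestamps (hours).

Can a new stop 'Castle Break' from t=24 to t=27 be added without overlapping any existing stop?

Market Lunch: ends t=4 at or before Castle Break starts t=24 → clear.
Old-Town Photo: ends t=3 at or before Castle Break starts t=24 → clear.
Market Tour: ends t=5 at or before Castle Break starts t=24 → clear.
Observatory Tour: ends t=16 at or before Castle Break starts t=24 → clear.
Gardens Walk: ends t=16 at or before Castle Break starts t=24 → clear.
Gallery Break: starts t=27 at or after Castle Break ends t=27 → clear.
Market Transfer: starts t=27 at or after Castle Break ends t=27 → clear.
Museum Photo: starts t=38 at or after Castle Break ends t=27 → clear.

Yes — the slot is free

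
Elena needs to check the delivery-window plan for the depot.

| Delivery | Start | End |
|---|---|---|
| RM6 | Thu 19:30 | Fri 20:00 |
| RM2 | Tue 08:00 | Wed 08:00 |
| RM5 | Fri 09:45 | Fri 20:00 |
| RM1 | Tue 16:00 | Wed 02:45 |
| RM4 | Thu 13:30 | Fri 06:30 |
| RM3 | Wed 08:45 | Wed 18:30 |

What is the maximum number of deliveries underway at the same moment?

Walk through starts and ends in time order (an end at T is processed before a start at T):
Tue 08:00 start RM2 → 1
Tue 16:00 start RM1 → 2
Wed 02:45 end RM1 → 1
Wed 08:00 end RM2 → 0
Wed 08:45 start RM3 → 1
Wed 18:30 end RM3 → 0
Thu 13:30 start RM4 → 1
Thu 19:30 start RM6 → 2
Fri 06:30 end RM4 → 1
Fri 09:45 start RM5 → 2
Fri 20:00 end RM5 → 1
Fri 20:00 end RM6 → 0
Peak is 2, at Tue 16:00 (RM1, RM2).

2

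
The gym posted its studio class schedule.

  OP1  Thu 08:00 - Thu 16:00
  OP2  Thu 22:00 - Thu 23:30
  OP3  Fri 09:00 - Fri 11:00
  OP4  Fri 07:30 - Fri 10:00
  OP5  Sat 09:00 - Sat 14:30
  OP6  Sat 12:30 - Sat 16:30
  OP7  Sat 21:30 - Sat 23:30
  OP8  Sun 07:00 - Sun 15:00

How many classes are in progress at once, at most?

2

Sort all start/end points and keep a running count:
Thu 08:00 start OP1 → 1
Thu 16:00 end OP1 → 0
Thu 22:00 start OP2 → 1
Thu 23:30 end OP2 → 0
Fri 07:30 start OP4 → 1
Fri 09:00 start OP3 → 2
Fri 10:00 end OP4 → 1
Fri 11:00 end OP3 → 0
Sat 09:00 start OP5 → 1
Sat 12:30 start OP6 → 2
Sat 14:30 end OP5 → 1
Sat 16:30 end OP6 → 0
Sat 21:30 start OP7 → 1
Sat 23:30 end OP7 → 0
Sun 07:00 start OP8 → 1
Sun 15:00 end OP8 → 0
Peak is 2, at Fri 09:00 (OP3, OP4).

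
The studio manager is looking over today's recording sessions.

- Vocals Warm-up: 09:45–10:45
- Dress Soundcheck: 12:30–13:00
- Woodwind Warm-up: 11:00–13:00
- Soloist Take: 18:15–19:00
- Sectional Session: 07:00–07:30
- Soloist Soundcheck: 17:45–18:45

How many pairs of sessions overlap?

2

Sorted by start: Sectional Session, Vocals Warm-up, Woodwind Warm-up, Dress Soundcheck, Soloist Soundcheck, Soloist Take.
Vocals Warm-up starts after Sectional Session ends — done with Sectional Session.
Woodwind Warm-up starts after Vocals Warm-up ends — done with Vocals Warm-up.
Dress Soundcheck starts before Woodwind Warm-up ends → Woodwind Warm-up and Dress Soundcheck overlap.
Soloist Soundcheck starts after Woodwind Warm-up ends — done with Woodwind Warm-up.
Soloist Soundcheck starts after Dress Soundcheck ends — done with Dress Soundcheck.
Soloist Take starts before Soloist Soundcheck ends → Soloist Soundcheck and Soloist Take overlap.
Overlapping pairs: Dress Soundcheck & Woodwind Warm-up, Soloist Soundcheck & Soloist Take — 2 in total.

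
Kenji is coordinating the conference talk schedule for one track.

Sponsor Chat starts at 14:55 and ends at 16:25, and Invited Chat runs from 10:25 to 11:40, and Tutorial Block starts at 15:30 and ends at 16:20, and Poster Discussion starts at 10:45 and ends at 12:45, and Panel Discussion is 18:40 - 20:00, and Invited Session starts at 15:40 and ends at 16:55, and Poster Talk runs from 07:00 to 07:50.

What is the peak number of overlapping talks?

3

Sort all start/end points and keep a running count:
07:00 start Poster Talk → 1
07:50 end Poster Talk → 0
10:25 start Invited Chat → 1
10:45 start Poster Discussion → 2
11:40 end Invited Chat → 1
12:45 end Poster Discussion → 0
14:55 start Sponsor Chat → 1
15:30 start Tutorial Block → 2
15:40 start Invited Session → 3
16:20 end Tutorial Block → 2
16:25 end Sponsor Chat → 1
16:55 end Invited Session → 0
18:40 start Panel Discussion → 1
20:00 end Panel Discussion → 0
Peak is 3, at 15:40 (Invited Session, Sponsor Chat, Tutorial Block).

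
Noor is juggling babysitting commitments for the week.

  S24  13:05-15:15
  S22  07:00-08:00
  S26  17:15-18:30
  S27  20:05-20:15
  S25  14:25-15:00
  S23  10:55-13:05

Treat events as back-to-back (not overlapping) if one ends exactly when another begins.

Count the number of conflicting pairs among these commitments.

Check each pair: they overlap iff neither finishes before the other starts.
Sorted by start: S22, S23, S24, S25, S26, S27.
S23 starts after S22 ends, so S22 has no further overlaps.
S24 starts exactly when S23 ends (back-to-back, no overlap), so S23 has no further overlaps.
S25 starts before S24 ends → S24 and S25 overlap.
S26 starts after S24 ends, so S24 has no further overlaps.
S26 starts after S25 ends, so S25 has no further overlaps.
S27 starts after S26 ends.
Overlapping pairs: S24 & S25 — 1 in total.

1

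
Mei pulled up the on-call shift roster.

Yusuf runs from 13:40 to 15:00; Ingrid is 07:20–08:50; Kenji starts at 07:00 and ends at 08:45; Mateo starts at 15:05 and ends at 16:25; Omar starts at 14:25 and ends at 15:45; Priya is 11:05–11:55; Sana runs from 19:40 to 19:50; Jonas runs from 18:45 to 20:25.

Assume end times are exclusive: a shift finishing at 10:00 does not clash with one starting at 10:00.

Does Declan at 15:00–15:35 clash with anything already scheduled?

Yes — it overlaps Mateo, Omar

Kenji: ends 08:45 at or before Declan starts 15:00 → clear.
Ingrid: ends 08:50 at or before Declan starts 15:00 → clear.
Priya: ends 11:55 at or before Declan starts 15:00 → clear.
Yusuf: ends 15:00 at or before Declan starts 15:00 → clear.
Omar: starts 14:25 before Declan ends 15:35, and ends 15:45 after Declan starts 15:00 → overlap.
Mateo: starts 15:05 before Declan ends 15:35, and ends 16:25 after Declan starts 15:00 → overlap.
Jonas: starts 18:45 at or after Declan ends 15:35 → clear.
Sana: starts 19:40 at or after Declan ends 15:35 → clear.
Declan overlaps Omar, Mateo.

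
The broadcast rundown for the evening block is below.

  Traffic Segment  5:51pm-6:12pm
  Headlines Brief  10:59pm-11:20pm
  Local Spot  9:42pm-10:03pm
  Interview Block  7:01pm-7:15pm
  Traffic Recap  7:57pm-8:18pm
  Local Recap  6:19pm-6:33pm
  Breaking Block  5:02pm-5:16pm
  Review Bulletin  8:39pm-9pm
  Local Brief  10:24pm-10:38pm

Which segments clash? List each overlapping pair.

no conflicts

Check each pair: they overlap iff neither finishes before the other starts.
Sorted by start: Breaking Block, Traffic Segment, Local Recap, Interview Block, Traffic Recap, Review Bulletin, Local Spot, Local Brief, Headlines Brief.
Traffic Segment starts after Breaking Block ends, so Breaking Block has no further overlaps.
Local Recap starts after Traffic Segment ends, so Traffic Segment has no further overlaps.
Interview Block starts after Local Recap ends, so Local Recap has no further overlaps.
Traffic Recap starts after Interview Block ends, so Interview Block has no further overlaps.
Review Bulletin starts after Traffic Recap ends, so Traffic Recap has no further overlaps.
Local Spot starts after Review Bulletin ends, so Review Bulletin has no further overlaps.
Local Brief starts after Local Spot ends, so Local Spot has no further overlaps.
Headlines Brief starts after Local Brief ends.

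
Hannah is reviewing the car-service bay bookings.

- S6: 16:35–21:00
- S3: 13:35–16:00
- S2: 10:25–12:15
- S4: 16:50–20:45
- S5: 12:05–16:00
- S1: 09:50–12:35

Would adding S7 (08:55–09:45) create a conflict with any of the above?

S1: starts 09:50 at or after S7 ends 09:45 → clear.
S2: starts 10:25 at or after S7 ends 09:45 → clear.
S5: starts 12:05 at or after S7 ends 09:45 → clear.
S3: starts 13:35 at or after S7 ends 09:45 → clear.
S6: starts 16:35 at or after S7 ends 09:45 → clear.
S4: starts 16:50 at or after S7 ends 09:45 → clear.

No — it doesn't clash with anything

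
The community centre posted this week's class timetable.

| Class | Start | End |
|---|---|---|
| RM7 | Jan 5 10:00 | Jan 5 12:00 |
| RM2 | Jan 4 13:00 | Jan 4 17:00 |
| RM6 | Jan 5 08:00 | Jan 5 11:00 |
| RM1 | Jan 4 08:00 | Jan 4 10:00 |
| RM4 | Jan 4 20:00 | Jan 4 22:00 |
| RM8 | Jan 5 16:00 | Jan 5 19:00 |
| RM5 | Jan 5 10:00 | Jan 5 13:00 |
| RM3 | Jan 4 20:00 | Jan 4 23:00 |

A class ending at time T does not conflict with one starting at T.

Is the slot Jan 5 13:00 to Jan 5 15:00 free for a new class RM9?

RM1: ends Jan 4 10:00 at or before RM9 starts Jan 5 13:00 → clear.
RM2: ends Jan 4 17:00 at or before RM9 starts Jan 5 13:00 → clear.
RM3: ends Jan 4 23:00 at or before RM9 starts Jan 5 13:00 → clear.
RM4: ends Jan 4 22:00 at or before RM9 starts Jan 5 13:00 → clear.
RM6: ends Jan 5 11:00 at or before RM9 starts Jan 5 13:00 → clear.
RM5: ends Jan 5 13:00 at or before RM9 starts Jan 5 13:00 → clear.
RM7: ends Jan 5 12:00 at or before RM9 starts Jan 5 13:00 → clear.
RM8: starts Jan 5 16:00 at or after RM9 ends Jan 5 15:00 → clear.

Yes — the slot is free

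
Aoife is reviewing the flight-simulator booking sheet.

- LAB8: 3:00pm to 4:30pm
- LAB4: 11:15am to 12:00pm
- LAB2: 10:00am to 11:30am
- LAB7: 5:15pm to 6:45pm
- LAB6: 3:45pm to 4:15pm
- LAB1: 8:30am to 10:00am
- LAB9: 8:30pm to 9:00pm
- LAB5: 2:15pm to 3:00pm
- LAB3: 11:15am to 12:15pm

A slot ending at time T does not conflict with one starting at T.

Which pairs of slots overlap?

Two intervals overlap when each starts before the other ends.
Sorted by start: LAB1, LAB2, LAB3, LAB4, LAB5, LAB8, LAB6, LAB7, LAB9.
LAB2 starts exactly when LAB1 ends (back-to-back, no overlap), so LAB1 has no further overlaps.
LAB3 starts before LAB2 ends → LAB2 and LAB3 overlap.
LAB4 starts before LAB2 ends → LAB2 and LAB4 overlap.
LAB5 starts after LAB2 ends, so LAB2 has no further overlaps.
LAB4 starts before LAB3 ends → LAB3 and LAB4 overlap.
LAB5 starts after LAB3 ends, so LAB3 has no further overlaps.
LAB5 starts after LAB4 ends, so LAB4 has no further overlaps.
LAB8 starts exactly when LAB5 ends (back-to-back, no overlap), so LAB5 has no further overlaps.
LAB6 starts before LAB8 ends → LAB8 and LAB6 overlap.
LAB7 starts after LAB8 ends, so LAB8 has no further overlaps.
LAB7 starts after LAB6 ends, so LAB6 has no further overlaps.
LAB9 starts after LAB7 ends.

LAB2 & LAB3, LAB2 & LAB4, LAB3 & LAB4, LAB6 & LAB8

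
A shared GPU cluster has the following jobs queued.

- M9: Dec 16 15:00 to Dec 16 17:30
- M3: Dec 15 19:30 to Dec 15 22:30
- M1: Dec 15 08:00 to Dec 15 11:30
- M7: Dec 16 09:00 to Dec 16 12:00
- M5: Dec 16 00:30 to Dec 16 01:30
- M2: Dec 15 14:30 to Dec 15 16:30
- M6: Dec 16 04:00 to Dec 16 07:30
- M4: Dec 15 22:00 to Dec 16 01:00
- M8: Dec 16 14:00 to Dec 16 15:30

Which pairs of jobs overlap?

M3 & M4, M4 & M5, M8 & M9

Sorted by start: M1, M2, M3, M4, M5, M6, M7, M8, M9.
M2 starts after M1 ends; M1 is clear from here.
M3 starts after M2 ends; M2 is clear from here.
M4 starts before M3 ends → M3 and M4 overlap.
M5 starts after M3 ends; M3 is clear from here.
M5 starts before M4 ends → M4 and M5 overlap.
M6 starts after M4 ends; M4 is clear from here.
M6 starts after M5 ends; M5 is clear from here.
M7 starts after M6 ends; M6 is clear from here.
M8 starts after M7 ends; M7 is clear from here.
M9 starts before M8 ends → M8 and M9 overlap.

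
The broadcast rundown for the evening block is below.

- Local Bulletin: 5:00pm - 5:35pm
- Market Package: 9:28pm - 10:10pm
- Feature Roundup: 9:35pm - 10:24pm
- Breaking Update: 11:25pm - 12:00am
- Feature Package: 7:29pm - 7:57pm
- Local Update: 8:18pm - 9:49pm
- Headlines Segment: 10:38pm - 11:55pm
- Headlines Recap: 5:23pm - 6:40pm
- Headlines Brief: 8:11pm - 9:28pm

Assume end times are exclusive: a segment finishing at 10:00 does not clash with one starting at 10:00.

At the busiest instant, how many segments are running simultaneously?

3

Walk through starts and ends in time order (an end at T is processed before a start at T):
5:00pm start Local Bulletin → 1
5:23pm start Headlines Recap → 2
5:35pm end Local Bulletin → 1
6:40pm end Headlines Recap → 0
7:29pm start Feature Package → 1
7:57pm end Feature Package → 0
8:11pm start Headlines Brief → 1
8:18pm start Local Update → 2
9:28pm end Headlines Brief → 1
9:28pm start Market Package → 2
9:35pm start Feature Roundup → 3
9:49pm end Local Update → 2
10:10pm end Market Package → 1
10:24pm end Feature Roundup → 0
10:38pm start Headlines Segment → 1
11:25pm start Breaking Update → 2
11:55pm end Headlines Segment → 1
12:00am end Breaking Update → 0
Peak is 3, at 9:35pm (Feature Roundup, Local Update, Market Package).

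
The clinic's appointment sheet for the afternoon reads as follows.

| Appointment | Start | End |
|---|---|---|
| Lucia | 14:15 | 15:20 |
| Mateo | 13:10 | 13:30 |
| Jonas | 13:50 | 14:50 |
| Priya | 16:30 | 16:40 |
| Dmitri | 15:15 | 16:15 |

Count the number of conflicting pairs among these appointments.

2

Two intervals overlap when each starts before the other ends.
Sorted by start: Mateo, Jonas, Lucia, Dmitri, Priya.
Jonas starts after Mateo ends, so nothing later overlaps Mateo either.
Lucia starts before Jonas ends → Jonas and Lucia overlap.
Dmitri starts after Jonas ends, so nothing later overlaps Jonas either.
Dmitri starts before Lucia ends → Lucia and Dmitri overlap.
Priya starts after Lucia ends.
Priya starts after Dmitri ends.
Overlapping pairs: Dmitri & Lucia, Jonas & Lucia — 2 in total.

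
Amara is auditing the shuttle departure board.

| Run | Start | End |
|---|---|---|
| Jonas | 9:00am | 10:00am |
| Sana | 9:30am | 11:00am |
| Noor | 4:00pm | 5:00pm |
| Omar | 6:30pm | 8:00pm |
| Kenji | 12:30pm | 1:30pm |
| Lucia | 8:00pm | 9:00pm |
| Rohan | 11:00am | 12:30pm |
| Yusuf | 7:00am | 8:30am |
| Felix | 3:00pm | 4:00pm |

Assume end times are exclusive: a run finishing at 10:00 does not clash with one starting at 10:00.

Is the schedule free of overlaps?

Sorted by start: Yusuf, Jonas, Sana, Rohan, Kenji, Felix, Noor, Omar, Lucia.
Jonas starts after Yusuf ends; Yusuf is clear from here.
Sana starts before Jonas ends → Jonas and Sana overlap.
That's a conflict, so the schedule is not conflict-free.

No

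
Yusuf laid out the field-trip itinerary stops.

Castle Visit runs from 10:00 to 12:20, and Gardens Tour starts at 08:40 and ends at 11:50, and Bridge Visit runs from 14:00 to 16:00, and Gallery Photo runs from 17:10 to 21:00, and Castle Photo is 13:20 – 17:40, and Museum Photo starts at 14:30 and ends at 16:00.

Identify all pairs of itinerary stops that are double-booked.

Bridge Visit & Castle Photo, Bridge Visit & Museum Photo, Castle Photo & Gallery Photo, Castle Photo & Museum Photo, Castle Visit & Gardens Tour

Two intervals overlap when each starts before the other ends.
Sorted by start: Gardens Tour, Castle Visit, Castle Photo, Bridge Visit, Museum Photo, Gallery Photo.
Castle Visit starts before Gardens Tour ends → Gardens Tour and Castle Visit overlap.
Castle Photo starts after Gardens Tour ends, so Gardens Tour has no further overlaps.
Castle Photo starts after Castle Visit ends, so Castle Visit has no further overlaps.
Bridge Visit starts before Castle Photo ends → Castle Photo and Bridge Visit overlap.
Museum Photo starts before Castle Photo ends → Castle Photo and Museum Photo overlap.
Gallery Photo starts before Castle Photo ends → Castle Photo and Gallery Photo overlap.
Museum Photo starts before Bridge Visit ends → Bridge Visit and Museum Photo overlap.
Gallery Photo starts after Bridge Visit ends.
Gallery Photo starts after Museum Photo ends.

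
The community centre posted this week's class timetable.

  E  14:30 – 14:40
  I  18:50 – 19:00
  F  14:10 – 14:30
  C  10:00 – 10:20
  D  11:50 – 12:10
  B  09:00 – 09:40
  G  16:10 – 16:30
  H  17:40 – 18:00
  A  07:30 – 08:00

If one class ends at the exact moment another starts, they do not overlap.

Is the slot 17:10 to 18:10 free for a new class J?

A: ends 08:00 at or before J starts 17:10 → clear.
B: ends 09:40 at or before J starts 17:10 → clear.
C: ends 10:20 at or before J starts 17:10 → clear.
D: ends 12:10 at or before J starts 17:10 → clear.
F: ends 14:30 at or before J starts 17:10 → clear.
E: ends 14:40 at or before J starts 17:10 → clear.
G: ends 16:30 at or before J starts 17:10 → clear.
H: starts 17:40 before J ends 18:10, and ends 18:00 after J starts 17:10 → overlap.
I: starts 18:50 at or after J ends 18:10 → clear.
J overlaps H.

No — it overlaps H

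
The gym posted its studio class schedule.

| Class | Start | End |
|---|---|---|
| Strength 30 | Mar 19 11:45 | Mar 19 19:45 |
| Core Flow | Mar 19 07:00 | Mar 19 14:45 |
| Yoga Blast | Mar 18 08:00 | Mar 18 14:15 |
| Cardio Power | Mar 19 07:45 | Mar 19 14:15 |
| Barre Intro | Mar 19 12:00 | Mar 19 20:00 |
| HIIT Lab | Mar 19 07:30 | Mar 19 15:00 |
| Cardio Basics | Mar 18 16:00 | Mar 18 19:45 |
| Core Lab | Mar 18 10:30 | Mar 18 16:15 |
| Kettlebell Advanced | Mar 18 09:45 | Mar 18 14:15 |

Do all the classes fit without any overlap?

No

Sorted by start: Yoga Blast, Kettlebell Advanced, Core Lab, Cardio Basics, Core Flow, HIIT Lab, Cardio Power, Strength 30, Barre Intro.
Kettlebell Advanced starts before Yoga Blast ends → Yoga Blast and Kettlebell Advanced overlap.
That's a conflict, so the schedule is not conflict-free.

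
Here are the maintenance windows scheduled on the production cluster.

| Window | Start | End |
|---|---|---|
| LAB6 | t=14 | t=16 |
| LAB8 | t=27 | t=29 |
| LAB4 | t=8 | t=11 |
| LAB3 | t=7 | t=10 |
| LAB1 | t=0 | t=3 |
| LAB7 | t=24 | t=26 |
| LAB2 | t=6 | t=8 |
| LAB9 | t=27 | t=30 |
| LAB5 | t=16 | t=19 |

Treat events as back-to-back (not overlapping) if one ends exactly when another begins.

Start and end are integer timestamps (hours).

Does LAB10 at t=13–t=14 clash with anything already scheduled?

LAB1: ends t=3 at or before LAB10 starts t=13 → clear.
LAB2: ends t=8 at or before LAB10 starts t=13 → clear.
LAB3: ends t=10 at or before LAB10 starts t=13 → clear.
LAB4: ends t=11 at or before LAB10 starts t=13 → clear.
LAB6: starts t=14 at or after LAB10 ends t=14 → clear.
LAB5: starts t=16 at or after LAB10 ends t=14 → clear.
LAB7: starts t=24 at or after LAB10 ends t=14 → clear.
LAB8: starts t=27 at or after LAB10 ends t=14 → clear.
LAB9: starts t=27 at or after LAB10 ends t=14 → clear.

No — it doesn't clash with anything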